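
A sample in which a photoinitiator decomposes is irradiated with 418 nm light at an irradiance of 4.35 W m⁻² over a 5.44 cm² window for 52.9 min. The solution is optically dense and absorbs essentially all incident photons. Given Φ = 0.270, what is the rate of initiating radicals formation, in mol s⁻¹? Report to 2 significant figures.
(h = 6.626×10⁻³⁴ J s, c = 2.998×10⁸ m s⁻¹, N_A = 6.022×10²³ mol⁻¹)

Photon energy at 418 nm: hc/λ = (6.626×10⁻³⁴)(2.998×10⁸)/(418×10⁻⁹) = 4.752×10⁻¹⁹ J.
Energy delivered: (4.35 W m⁻²)(5.44×10⁻⁴ m²)(3174 s) = 7.511 J.
Photons incident: 7.511 / 4.752×10⁻¹⁹ = 1.581×10¹⁹, i.e. 1.581×10¹⁹/6.022×10²³ = 2.625×10⁻⁵ mol.
Product formed: 0.270 × 2.625×10⁻⁵ = 7.088×10⁻⁶ mol.
Rate: 7.088×10⁻⁶ / 3174 s = 2.2×10⁻⁹ mol s⁻¹.

2.2×10⁻⁹ mol s⁻¹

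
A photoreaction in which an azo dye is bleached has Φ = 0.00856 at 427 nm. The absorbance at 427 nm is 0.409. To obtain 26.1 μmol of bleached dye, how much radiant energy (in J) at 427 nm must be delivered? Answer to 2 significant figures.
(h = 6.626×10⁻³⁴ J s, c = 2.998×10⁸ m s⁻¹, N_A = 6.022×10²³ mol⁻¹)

1400 J

Product: 26.1 μmol = 2.61×10⁻⁵ mol.
Photons that must be absorbed: 2.61×10⁻⁵ / 0.00856 = 0.003049 mol.
Fraction absorbed: 1 − 10^(−0.409) = 0.6101.
Incident photons needed: 0.003049 / 0.6101 = 0.004998 mol.
Photon energy: hc/λ = 4.652×10⁻¹⁹ J; per mole, 2.801×10⁵ J mol⁻¹.
Energy required: 0.004998 × 2.801×10⁵ = 1400 J.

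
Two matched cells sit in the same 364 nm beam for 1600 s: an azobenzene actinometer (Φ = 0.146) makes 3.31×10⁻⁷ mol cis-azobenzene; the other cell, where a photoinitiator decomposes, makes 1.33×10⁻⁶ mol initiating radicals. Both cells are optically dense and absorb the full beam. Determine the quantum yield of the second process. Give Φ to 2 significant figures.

Photons absorbed by the actinometer: 3.31×10⁻⁷ / 0.146 = 2.267×10⁻⁶ mol.
Φ(unknown) = 1.33×10⁻⁶ / 2.267×10⁻⁶ = 0.59.

Φ = 0.59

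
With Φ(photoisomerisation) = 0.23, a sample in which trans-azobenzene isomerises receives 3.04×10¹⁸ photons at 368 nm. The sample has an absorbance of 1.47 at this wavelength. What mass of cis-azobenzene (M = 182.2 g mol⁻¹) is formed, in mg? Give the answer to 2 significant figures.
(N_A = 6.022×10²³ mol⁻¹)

0.20 mg

Moles of photons: 3.04×10¹⁸ / 6.022×10²³ = 5.048×10⁻⁶ mol.
Fraction absorbed: 1 − 10^(−1.47) = 0.9661.
Photons absorbed: 0.9661 × 5.048×10⁻⁶ = 4.877×10⁻⁶ mol.
Product: Φ × n_abs = 0.23 × 4.877×10⁻⁶ = 1.122×10⁻⁶ mol.
Mass: 1.122×10⁻⁶ × 182.2 = 2.044×10⁻⁴ g = 0.20 mg.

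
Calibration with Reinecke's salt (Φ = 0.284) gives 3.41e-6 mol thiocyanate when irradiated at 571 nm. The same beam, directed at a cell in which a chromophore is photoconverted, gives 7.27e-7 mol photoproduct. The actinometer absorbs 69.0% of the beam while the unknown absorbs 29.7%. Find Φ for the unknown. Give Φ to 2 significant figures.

Photons absorbed by the actinometer: 3.41e-6 / 0.284 = 1.201e-5 mol.
Incident flux: 1.201e-5 / 0.690 = 1.741e-5 einstein.
Absorbed by unknown: 0.297 × 1.741e-5 = 5.171e-6 mol.
Φ(unknown) = 7.27e-7 / 5.171e-6 = 0.14.

Φ = 0.14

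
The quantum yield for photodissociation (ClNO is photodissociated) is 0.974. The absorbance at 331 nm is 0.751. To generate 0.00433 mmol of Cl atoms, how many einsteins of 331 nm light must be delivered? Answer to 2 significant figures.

5.4×10⁻⁶ einstein

Product: 0.00433 mmol = 4.33×10⁻⁶ mol.
Photons that must be absorbed: 4.33×10⁻⁶ / 0.974 = 4.446×10⁻⁶ mol.
Fraction absorbed: 1 − 10^(−0.751) = 0.8226.
Incident photons needed: 4.446×10⁻⁶ / 0.8226 = 5.405×10⁻⁶ mol.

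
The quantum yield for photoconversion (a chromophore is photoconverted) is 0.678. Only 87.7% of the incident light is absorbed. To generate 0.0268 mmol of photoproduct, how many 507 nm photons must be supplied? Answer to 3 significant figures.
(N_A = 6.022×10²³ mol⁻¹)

2.71×10¹⁹ photons

Product: 0.0268 mmol = 2.68×10⁻⁵ mol.
Photons that must be absorbed: 2.68×10⁻⁵ / 0.678 = 3.953×10⁻⁵ mol.
Incident photons needed: 3.953×10⁻⁵ / 0.877 = 4.507×10⁻⁵ mol.
Photon count: 4.507×10⁻⁵ × 6.022×10²³ = 2.71×10¹⁹.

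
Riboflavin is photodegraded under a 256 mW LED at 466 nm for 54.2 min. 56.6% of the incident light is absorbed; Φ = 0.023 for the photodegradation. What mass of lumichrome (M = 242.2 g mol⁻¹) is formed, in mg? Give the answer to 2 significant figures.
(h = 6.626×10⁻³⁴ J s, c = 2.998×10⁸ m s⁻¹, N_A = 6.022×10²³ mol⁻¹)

Photon energy at 466 nm: hc/λ = (6.626×10⁻³⁴)(2.998×10⁸)/(466×10⁻⁹) = 4.263×10⁻¹⁹ J.
Energy delivered: (256 mW)(3252 s) = 832.5 J.
Photons incident: 832.5 / 4.263×10⁻¹⁹ = 1.953×10²¹, i.e. 1.953×10²¹/6.022×10²³ = 0.003243 mol.
Photons absorbed: 0.566 × 0.003243 = 0.001836 mol.
Product: Φ × n_abs = 0.023 × 0.001836 = 4.223×10⁻⁵ mol.
Mass: 4.223×10⁻⁵ × 242.2 = 0.01023 g = 10 mg.

10 mg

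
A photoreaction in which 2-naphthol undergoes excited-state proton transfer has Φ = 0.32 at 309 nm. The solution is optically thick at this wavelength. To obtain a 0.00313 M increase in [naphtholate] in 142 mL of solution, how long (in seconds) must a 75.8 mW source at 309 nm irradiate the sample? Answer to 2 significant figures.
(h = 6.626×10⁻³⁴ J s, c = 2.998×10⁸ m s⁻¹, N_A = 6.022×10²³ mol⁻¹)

t ≈ 7100 s

Product: (0.00313 M)(0.142 L) = 4.445×10⁻⁴ mol.
Photons that must be absorbed: 4.445×10⁻⁴ / 0.32 = 0.001389 mol.
Photon energy: hc/λ = 6.429×10⁻¹⁹ J; per mole, 3.872×10⁵ J mol⁻¹.
Energy required: 0.001389 × 3.872×10⁵ = 537.8 J.
Time: 537.8 J / 0.0758 W = 7100 s.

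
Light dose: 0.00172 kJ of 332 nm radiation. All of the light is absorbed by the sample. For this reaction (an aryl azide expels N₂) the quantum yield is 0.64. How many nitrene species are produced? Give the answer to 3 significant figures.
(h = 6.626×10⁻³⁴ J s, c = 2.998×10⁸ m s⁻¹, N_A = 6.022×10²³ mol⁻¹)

Photon energy at 332 nm: hc/λ = (6.626×10⁻³⁴)(2.998×10⁸)/(332×10⁻⁹) = 5.983×10⁻¹⁹ J.
Incident energy: 0.00172 kJ = 1.72 J.
Photons incident: 1.72 / 5.983×10⁻¹⁹ = 2.875×10¹⁸, i.e. 2.875×10¹⁸/6.022×10²³ = 4.774×10⁻⁶ mol.
Product: Φ × n_abs = 0.64 × 4.774×10⁻⁶ = 3.055×10⁻⁶ mol.
As a count: 3.055×10⁻⁶ × 6.022×10²³ = 1.84×10¹⁸.

1.84×10¹⁸ species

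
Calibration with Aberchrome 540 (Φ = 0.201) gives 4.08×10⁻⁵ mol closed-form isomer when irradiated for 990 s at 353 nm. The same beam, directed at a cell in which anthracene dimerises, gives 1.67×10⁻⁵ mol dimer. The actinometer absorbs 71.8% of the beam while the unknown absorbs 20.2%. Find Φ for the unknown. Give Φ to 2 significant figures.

Photons absorbed by the actinometer: 4.08×10⁻⁵ / 0.201 = 2.030×10⁻⁴ mol.
Incident flux: 2.030×10⁻⁴ / 0.718 = 2.827×10⁻⁴ einstein.
Absorbed by unknown: 0.202 × 2.827×10⁻⁴ = 5.711×10⁻⁵ mol.
Φ(unknown) = 1.67×10⁻⁵ / 5.711×10⁻⁵ = 0.29.

Φ = 0.29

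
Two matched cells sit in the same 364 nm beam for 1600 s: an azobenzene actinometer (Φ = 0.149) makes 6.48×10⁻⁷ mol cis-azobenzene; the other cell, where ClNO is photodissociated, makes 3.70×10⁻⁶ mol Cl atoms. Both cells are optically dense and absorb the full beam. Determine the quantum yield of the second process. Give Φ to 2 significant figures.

Φ = 0.85

Photons absorbed by the actinometer: 6.48×10⁻⁷ / 0.149 = 4.349×10⁻⁶ mol.
Φ(unknown) = 3.70×10⁻⁶ / 4.349×10⁻⁶ = 0.85.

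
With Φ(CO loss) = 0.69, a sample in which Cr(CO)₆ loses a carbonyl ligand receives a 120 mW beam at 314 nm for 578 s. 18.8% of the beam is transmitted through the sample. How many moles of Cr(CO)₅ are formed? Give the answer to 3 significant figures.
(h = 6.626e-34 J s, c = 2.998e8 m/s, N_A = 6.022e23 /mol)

1.02e-4 mol

Photon energy at 314 nm: hc/λ = (6.626e-34)(2.998e8)/(314e-9) = 6.326e-19 J.
Energy delivered: (120 mW)(578 s) = 69.36 J.
Photons incident: 69.36 / 6.326e-19 = 1.096e20, i.e. 1.096e20/6.022e23 = 1.820e-4 mol.
Fraction absorbed: 1 − 18.8/100 = 0.8120.
Photons absorbed: 0.8120 × 1.820e-4 = 1.478e-4 mol.
Product: Φ × n_abs = 0.69 × 1.478e-4 = 1.020e-4 mol.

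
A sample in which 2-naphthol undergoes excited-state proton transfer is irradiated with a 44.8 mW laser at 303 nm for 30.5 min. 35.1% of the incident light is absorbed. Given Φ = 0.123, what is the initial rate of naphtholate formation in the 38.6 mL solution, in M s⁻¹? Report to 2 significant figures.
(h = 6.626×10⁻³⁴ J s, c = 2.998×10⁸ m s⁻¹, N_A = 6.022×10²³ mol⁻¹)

1.3×10⁻⁷ M s⁻¹

Photon energy at 303 nm: hc/λ = (6.626×10⁻³⁴)(2.998×10⁸)/(303×10⁻⁹) = 6.556×10⁻¹⁹ J.
Energy delivered: (44.8 mW)(1830 s) = 81.98 J.
Photons incident: 81.98 / 6.556×10⁻¹⁹ = 1.250×10²⁰, i.e. 1.250×10²⁰/6.022×10²³ = 2.076×10⁻⁴ mol.
Photons absorbed: 0.351 × 2.076×10⁻⁴ = 7.287×10⁻⁵ mol.
Product formed: 0.123 × 7.287×10⁻⁵ = 8.963×10⁻⁶ mol.
Rate: 8.963×10⁻⁶ mol / (1830 s × 0.0386 L) = 1.3×10⁻⁷ M s⁻¹.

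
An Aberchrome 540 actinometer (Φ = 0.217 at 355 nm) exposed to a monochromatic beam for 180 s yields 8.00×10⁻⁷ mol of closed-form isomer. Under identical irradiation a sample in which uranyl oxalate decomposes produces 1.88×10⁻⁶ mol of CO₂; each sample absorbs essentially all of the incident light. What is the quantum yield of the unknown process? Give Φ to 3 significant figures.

Φ = 0.510

Photons absorbed by the actinometer: 8.00×10⁻⁷ / 0.217 = 3.687×10⁻⁶ mol.
Φ(unknown) = 1.88×10⁻⁶ / 3.687×10⁻⁶ = 0.510.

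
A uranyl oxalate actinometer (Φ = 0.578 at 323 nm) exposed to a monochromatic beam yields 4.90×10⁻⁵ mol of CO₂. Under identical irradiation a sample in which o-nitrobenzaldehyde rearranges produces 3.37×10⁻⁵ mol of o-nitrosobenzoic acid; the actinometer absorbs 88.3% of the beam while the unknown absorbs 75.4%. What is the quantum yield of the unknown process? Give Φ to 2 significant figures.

Φ = 0.47

Photons absorbed by the actinometer: 4.90×10⁻⁵ / 0.578 = 8.478×10⁻⁵ mol.
Incident flux: 8.478×10⁻⁵ / 0.883 = 9.601×10⁻⁵ einstein.
Absorbed by unknown: 0.754 × 9.601×10⁻⁵ = 7.239×10⁻⁵ mol.
Φ(unknown) = 3.37×10⁻⁵ / 7.239×10⁻⁵ = 0.47.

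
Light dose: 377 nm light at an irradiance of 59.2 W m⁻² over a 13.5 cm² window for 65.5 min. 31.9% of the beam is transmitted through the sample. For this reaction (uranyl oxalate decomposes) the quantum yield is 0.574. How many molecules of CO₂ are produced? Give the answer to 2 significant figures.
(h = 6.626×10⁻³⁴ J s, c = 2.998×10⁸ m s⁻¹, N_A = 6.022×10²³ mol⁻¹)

2.3×10²⁰ molecules

Photon energy at 377 nm: hc/λ = (6.626×10⁻³⁴)(2.998×10⁸)/(377×10⁻⁹) = 5.269×10⁻¹⁹ J.
Energy delivered: (59.2 W m⁻²)(13.5×10⁻⁴ m²)(3930 s) = 314.1 J.
Photons incident: 314.1 / 5.269×10⁻¹⁹ = 5.961×10²⁰, i.e. 5.961×10²⁰/6.022×10²³ = 9.899×10⁻⁴ mol.
Fraction absorbed: 1 − 31.9/100 = 0.6810.
Photons absorbed: 0.6810 × 9.899×10⁻⁴ = 6.741×10⁻⁴ mol.
Product: Φ × n_abs = 0.574 × 6.741×10⁻⁴ = 3.869×10⁻⁴ mol.
As a count: 3.869×10⁻⁴ × 6.022×10²³ = 2.3×10²⁰.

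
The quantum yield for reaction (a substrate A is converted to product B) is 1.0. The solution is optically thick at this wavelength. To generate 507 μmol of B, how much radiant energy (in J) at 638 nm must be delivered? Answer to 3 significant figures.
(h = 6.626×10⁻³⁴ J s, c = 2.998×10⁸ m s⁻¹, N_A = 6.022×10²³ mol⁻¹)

Product: 507 μmol = 5.07×10⁻⁴ mol.
Photons that must be absorbed: 5.07×10⁻⁴ / 1.0 = 5.070×10⁻⁴ mol.
Photon energy: hc/λ = 3.114×10⁻¹⁹ J; per mole, 1.875×10⁵ J mol⁻¹.
Energy required: 5.070×10⁻⁴ × 1.875×10⁵ = 95.1 J.

95.1 J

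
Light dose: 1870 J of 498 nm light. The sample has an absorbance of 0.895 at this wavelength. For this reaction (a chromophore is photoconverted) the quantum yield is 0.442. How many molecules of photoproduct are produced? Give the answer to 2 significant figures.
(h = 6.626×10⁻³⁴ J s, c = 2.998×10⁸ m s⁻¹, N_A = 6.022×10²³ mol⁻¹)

Photon energy at 498 nm: hc/λ = (6.626×10⁻³⁴)(2.998×10⁸)/(498×10⁻⁹) = 3.989×10⁻¹⁹ J.
Photons incident: 1870 / 3.989×10⁻¹⁹ = 4.688×10²¹, i.e. 4.688×10²¹/6.022×10²³ = 0.007785 mol.
Fraction absorbed: 1 − 10^(−0.895) = 0.8726.
Photons absorbed: 0.8726 × 0.007785 = 0.006793 mol.
Product: Φ × n_abs = 0.442 × 0.006793 = 0.003003 mol.
As a count: 0.003003 × 6.022×10²³ = 1.8×10²¹.

1.8×10²¹ molecules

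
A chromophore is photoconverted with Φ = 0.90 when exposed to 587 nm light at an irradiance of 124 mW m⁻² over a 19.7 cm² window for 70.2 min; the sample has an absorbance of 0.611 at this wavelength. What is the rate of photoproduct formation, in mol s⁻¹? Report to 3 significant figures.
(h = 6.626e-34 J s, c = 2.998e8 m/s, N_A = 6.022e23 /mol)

Photon energy at 587 nm: hc/λ = (6.626e-34)(2.998e8)/(587e-9) = 3.384e-19 J.
Energy delivered: (124 mW m⁻²)(19.7e-4 m²)(4212 s) = 1.029 J.
Photons incident: 1.029 / 3.384e-19 = 3.041e18, i.e. 3.041e18/6.022e23 = 5.050e-6 mol.
Fraction absorbed: 1 − 10^(−0.611) = 0.7551.
Photons absorbed: 0.7551 × 5.050e-6 = 3.813e-6 mol.
Product formed: 0.90 × 3.813e-6 = 3.432e-6 mol.
Rate: 3.432e-6 / 4212 s = 8.15e-10 mol s⁻¹.

8.15e-10 mol s⁻¹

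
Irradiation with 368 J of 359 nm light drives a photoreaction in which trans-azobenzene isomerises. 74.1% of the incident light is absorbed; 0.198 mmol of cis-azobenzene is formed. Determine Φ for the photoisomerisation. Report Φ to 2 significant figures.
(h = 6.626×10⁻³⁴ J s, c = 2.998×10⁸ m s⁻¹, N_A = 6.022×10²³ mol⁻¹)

Φ = 0.24

Product: 0.198 mmol = 1.98×10⁻⁴ mol.
Photon energy at 359 nm: hc/λ = (6.626×10⁻³⁴)(2.998×10⁸)/(359×10⁻⁹) = 5.533×10⁻¹⁹ J.
Photons incident: 368 / 5.533×10⁻¹⁹ = 6.651×10²⁰, i.e. 6.651×10²⁰/6.022×10²³ = 0.001104 mol.
Photons absorbed: 0.741 × 0.001104 = 8.181×10⁻⁴ mol.
Φ = 1.98×10⁻⁴ mol / 8.181×10⁻⁴ mol photons = 0.24.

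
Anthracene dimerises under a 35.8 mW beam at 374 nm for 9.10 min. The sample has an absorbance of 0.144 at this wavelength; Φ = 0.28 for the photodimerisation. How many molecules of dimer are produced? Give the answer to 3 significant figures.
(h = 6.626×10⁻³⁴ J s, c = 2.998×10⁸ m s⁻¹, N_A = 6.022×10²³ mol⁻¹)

Photon energy at 374 nm: hc/λ = (6.626×10⁻³⁴)(2.998×10⁸)/(374×10⁻⁹) = 5.311×10⁻¹⁹ J.
Energy delivered: (35.8 mW)(546 s) = 19.55 J.
Photons incident: 19.55 / 5.311×10⁻¹⁹ = 3.681×10¹⁹, i.e. 3.681×10¹⁹/6.022×10²³ = 6.113×10⁻⁵ mol.
Fraction absorbed: 1 − 10^(−0.144) = 0.2822.
Photons absorbed: 0.2822 × 6.113×10⁻⁵ = 1.725×10⁻⁵ mol.
Product: Φ × n_abs = 0.28 × 1.725×10⁻⁵ = 4.830×10⁻⁶ mol.
As a count: 4.830×10⁻⁶ × 6.022×10²³ = 2.91×10¹⁸.

2.91×10¹⁸ molecules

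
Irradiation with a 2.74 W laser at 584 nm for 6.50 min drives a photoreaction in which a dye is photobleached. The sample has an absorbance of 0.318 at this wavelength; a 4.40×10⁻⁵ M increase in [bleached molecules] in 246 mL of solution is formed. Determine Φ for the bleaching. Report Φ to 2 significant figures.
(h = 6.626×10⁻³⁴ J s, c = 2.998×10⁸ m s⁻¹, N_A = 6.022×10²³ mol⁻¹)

Product: (4.40×10⁻⁵ M)(0.246 L) = 1.082×10⁻⁵ mol.
Photon energy at 584 nm: hc/λ = (6.626×10⁻³⁴)(2.998×10⁸)/(584×10⁻⁹) = 3.401×10⁻¹⁹ J.
Energy delivered: (2.74 W)(390 s) = 1069 J.
Photons incident: 1069 / 3.401×10⁻¹⁹ = 3.143×10²¹, i.e. 3.143×10²¹/6.022×10²³ = 0.005219 mol.
Fraction absorbed: 1 − 10^(−0.318) = 0.5192.
Photons absorbed: 0.5192 × 0.005219 = 0.002710 mol.
Φ = 1.082×10⁻⁵ mol / 0.002710 mol photons = 0.0040.

Φ = 0.0040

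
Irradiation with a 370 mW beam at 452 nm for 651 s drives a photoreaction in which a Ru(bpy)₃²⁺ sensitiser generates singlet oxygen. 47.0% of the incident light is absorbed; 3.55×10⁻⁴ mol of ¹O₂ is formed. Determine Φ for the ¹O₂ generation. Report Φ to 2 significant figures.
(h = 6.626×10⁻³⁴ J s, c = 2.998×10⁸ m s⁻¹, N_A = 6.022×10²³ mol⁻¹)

Φ = 0.83

Photon energy at 452 nm: hc/λ = (6.626×10⁻³⁴)(2.998×10⁸)/(452×10⁻⁹) = 4.395×10⁻¹⁹ J.
Energy delivered: (370 mW)(651 s) = 240.9 J.
Photons incident: 240.9 / 4.395×10⁻¹⁹ = 5.481×10²⁰, i.e. 5.481×10²⁰/6.022×10²³ = 9.102×10⁻⁴ mol.
Photons absorbed: 0.470 × 9.102×10⁻⁴ = 4.278×10⁻⁴ mol.
Φ = 3.55×10⁻⁴ mol / 4.278×10⁻⁴ mol photons = 0.83.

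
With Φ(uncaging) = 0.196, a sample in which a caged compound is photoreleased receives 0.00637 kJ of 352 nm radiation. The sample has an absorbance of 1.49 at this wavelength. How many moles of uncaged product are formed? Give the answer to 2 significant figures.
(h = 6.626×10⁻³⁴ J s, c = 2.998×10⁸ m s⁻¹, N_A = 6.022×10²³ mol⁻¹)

3.6×10⁻⁶ mol

Photon energy at 352 nm: hc/λ = (6.626×10⁻³⁴)(2.998×10⁸)/(352×10⁻⁹) = 5.643×10⁻¹⁹ J.
Incident energy: 0.00637 kJ = 6.37 J.
Photons incident: 6.37 / 5.643×10⁻¹⁹ = 1.129×10¹⁹, i.e. 1.129×10¹⁹/6.022×10²³ = 1.875×10⁻⁵ mol.
Fraction absorbed: 1 − 10^(−1.49) = 0.9676.
Photons absorbed: 0.9676 × 1.875×10⁻⁵ = 1.814×10⁻⁵ mol.
Product: Φ × n_abs = 0.196 × 1.814×10⁻⁵ = 3.555×10⁻⁶ mol.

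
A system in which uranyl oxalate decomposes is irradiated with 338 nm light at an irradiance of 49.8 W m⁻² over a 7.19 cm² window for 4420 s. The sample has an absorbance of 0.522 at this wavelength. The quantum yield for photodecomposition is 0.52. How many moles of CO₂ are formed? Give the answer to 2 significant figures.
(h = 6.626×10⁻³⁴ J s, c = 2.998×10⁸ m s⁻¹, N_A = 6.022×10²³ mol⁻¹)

Photon energy at 338 nm: hc/λ = (6.626×10⁻³⁴)(2.998×10⁸)/(338×10⁻⁹) = 5.877×10⁻¹⁹ J.
Energy delivered: (49.8 W m⁻²)(7.19×10⁻⁴ m²)(4420 s) = 158.3 J.
Photons incident: 158.3 / 5.877×10⁻¹⁹ = 2.694×10²⁰, i.e. 2.694×10²⁰/6.022×10²³ = 4.474×10⁻⁴ mol.
Fraction absorbed: 1 − 10^(−0.522) = 0.6994.
Photons absorbed: 0.6994 × 4.474×10⁻⁴ = 3.129×10⁻⁴ mol.
Product: Φ × n_abs = 0.52 × 3.129×10⁻⁴ = 1.627×10⁻⁴ mol.

1.6×10⁻⁴ mol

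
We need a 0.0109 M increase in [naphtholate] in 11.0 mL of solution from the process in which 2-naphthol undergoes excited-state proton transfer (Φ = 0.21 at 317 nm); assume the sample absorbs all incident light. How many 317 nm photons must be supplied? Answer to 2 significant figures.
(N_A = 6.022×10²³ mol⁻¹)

Product: (0.0109 M)(0.011 L) = 1.199×10⁻⁴ mol.
Photons that must be absorbed: 1.199×10⁻⁴ / 0.21 = 5.710×10⁻⁴ mol.
Photon count: 5.710×10⁻⁴ × 6.022×10²³ = 3.4×10²⁰.

3.4×10²⁰ photons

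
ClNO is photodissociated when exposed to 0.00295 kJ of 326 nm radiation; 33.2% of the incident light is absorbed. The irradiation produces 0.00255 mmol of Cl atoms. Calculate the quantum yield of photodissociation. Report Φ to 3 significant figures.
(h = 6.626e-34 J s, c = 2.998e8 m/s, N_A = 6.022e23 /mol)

Product: 0.00255 mmol = 2.55e-6 mol.
Photon energy at 326 nm: hc/λ = (6.626e-34)(2.998e8)/(326e-9) = 6.093e-19 J.
Incident energy: 0.00295 kJ = 2.95 J.
Photons incident: 2.95 / 6.093e-19 = 4.842e18, i.e. 4.842e18/6.022e23 = 8.041e-6 mol.
Photons absorbed: 0.332 × 8.041e-6 = 2.670e-6 mol.
Φ = 2.55e-6 mol / 2.670e-6 mol photons = 0.955.

Φ = 0.955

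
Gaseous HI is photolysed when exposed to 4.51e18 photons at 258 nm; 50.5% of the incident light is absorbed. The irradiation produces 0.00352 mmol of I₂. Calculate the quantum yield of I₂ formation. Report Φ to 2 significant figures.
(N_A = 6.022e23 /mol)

Φ = 0.93

Product: 0.00352 mmol = 3.52e-6 mol.
Moles of photons: 4.51e18 / 6.022e23 = 7.489e-6 mol.
Photons absorbed: 0.505 × 7.489e-6 = 3.782e-6 mol.
Φ = 3.52e-6 mol / 3.782e-6 mol photons = 0.93.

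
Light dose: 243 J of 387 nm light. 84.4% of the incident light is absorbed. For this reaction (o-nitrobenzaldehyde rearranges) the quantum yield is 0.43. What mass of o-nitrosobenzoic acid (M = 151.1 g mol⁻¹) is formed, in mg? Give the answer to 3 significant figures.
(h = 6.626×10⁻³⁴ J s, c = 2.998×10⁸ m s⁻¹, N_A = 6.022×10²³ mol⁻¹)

Photon energy at 387 nm: hc/λ = (6.626×10⁻³⁴)(2.998×10⁸)/(387×10⁻⁹) = 5.133×10⁻¹⁹ J.
Photons incident: 243 / 5.133×10⁻¹⁹ = 4.734×10²⁰, i.e. 4.734×10²⁰/6.022×10²³ = 7.861×10⁻⁴ mol.
Photons absorbed: 0.844 × 7.861×10⁻⁴ = 6.635×10⁻⁴ mol.
Product: Φ × n_abs = 0.43 × 6.635×10⁻⁴ = 2.853×10⁻⁴ mol.
Mass: 2.853×10⁻⁴ × 151.1 = 0.04311 g = 43.1 mg.

43.1 mg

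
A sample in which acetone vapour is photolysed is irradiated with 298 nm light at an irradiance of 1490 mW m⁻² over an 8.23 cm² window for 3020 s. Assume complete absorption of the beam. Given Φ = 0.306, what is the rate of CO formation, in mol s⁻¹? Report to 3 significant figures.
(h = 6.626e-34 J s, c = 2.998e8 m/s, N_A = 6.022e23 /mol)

Photon energy at 298 nm: hc/λ = (6.626e-34)(2.998e8)/(298e-9) = 6.666e-19 J.
Energy delivered: (1490 mW m⁻²)(8.23e-4 m²)(3020 s) = 3.703 J.
Photons incident: 3.703 / 6.666e-19 = 5.555e18, i.e. 5.555e18/6.022e23 = 9.225e-6 mol.
Product formed: 0.306 × 9.225e-6 = 2.823e-6 mol.
Rate: 2.823e-6 / 3020 s = 9.35e-10 mol s⁻¹.

9.35e-10 mol s⁻¹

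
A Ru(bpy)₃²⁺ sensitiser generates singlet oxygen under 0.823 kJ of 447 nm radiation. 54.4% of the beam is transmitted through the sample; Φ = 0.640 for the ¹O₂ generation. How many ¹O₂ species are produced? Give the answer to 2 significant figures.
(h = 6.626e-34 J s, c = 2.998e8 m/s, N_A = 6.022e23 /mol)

Photon energy at 447 nm: hc/λ = (6.626e-34)(2.998e8)/(447e-9) = 4.444e-19 J.
Incident energy: 0.823 kJ = 823 J.
Photons incident: 823 / 4.444e-19 = 1.852e21, i.e. 1.852e21/6.022e23 = 0.003075 mol.
Fraction absorbed: 1 − 54.4/100 = 0.4560.
Photons absorbed: 0.4560 × 0.003075 = 0.001402 mol.
Product: Φ × n_abs = 0.640 × 0.001402 = 8.973e-4 mol.
As a count: 8.973e-4 × 6.022e23 = 5.4e20.

5.4e20 species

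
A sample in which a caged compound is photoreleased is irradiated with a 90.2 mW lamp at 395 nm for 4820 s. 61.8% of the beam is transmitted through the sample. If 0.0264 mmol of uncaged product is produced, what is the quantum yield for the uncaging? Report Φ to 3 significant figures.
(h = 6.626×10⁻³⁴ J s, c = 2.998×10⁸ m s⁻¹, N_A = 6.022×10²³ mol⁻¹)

Φ = 0.0481

Product: 0.0264 mmol = 2.64×10⁻⁵ mol.
Photon energy at 395 nm: hc/λ = (6.626×10⁻³⁴)(2.998×10⁸)/(395×10⁻⁹) = 5.029×10⁻¹⁹ J.
Energy delivered: (90.2 mW)(4820 s) = 434.8 J.
Photons incident: 434.8 / 5.029×10⁻¹⁹ = 8.646×10²⁰, i.e. 8.646×10²⁰/6.022×10²³ = 0.001436 mol.
Fraction absorbed: 1 − 61.8/100 = 0.3820.
Photons absorbed: 0.3820 × 0.001436 = 5.486×10⁻⁴ mol.
Φ = 2.64×10⁻⁵ mol / 5.486×10⁻⁴ mol photons = 0.0481.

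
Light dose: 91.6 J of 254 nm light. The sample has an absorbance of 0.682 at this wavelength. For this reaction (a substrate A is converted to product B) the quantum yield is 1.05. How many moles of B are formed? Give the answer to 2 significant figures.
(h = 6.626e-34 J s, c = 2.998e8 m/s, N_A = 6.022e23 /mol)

Photon energy at 254 nm: hc/λ = (6.626e-34)(2.998e8)/(254e-9) = 7.821e-19 J.
Photons incident: 91.6 / 7.821e-19 = 1.171e20, i.e. 1.171e20/6.022e23 = 1.945e-4 mol.
Fraction absorbed: 1 − 10^(−0.682) = 0.7920.
Photons absorbed: 0.7920 × 1.945e-4 = 1.540e-4 mol.
Product: Φ × n_abs = 1.05 × 1.540e-4 = 1.617e-4 mol.

1.6e-4 mol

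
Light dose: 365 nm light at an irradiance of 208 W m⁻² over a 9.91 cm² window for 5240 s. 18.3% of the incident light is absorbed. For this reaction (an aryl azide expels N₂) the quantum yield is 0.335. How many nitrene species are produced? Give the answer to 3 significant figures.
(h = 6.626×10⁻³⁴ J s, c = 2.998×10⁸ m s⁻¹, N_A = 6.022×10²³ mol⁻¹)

1.22×10²⁰ species

Photon energy at 365 nm: hc/λ = (6.626×10⁻³⁴)(2.998×10⁸)/(365×10⁻⁹) = 5.442×10⁻¹⁹ J.
Energy delivered: (208 W m⁻²)(9.91×10⁻⁴ m²)(5240 s) = 1080 J.
Photons incident: 1080 / 5.442×10⁻¹⁹ = 1.985×10²¹, i.e. 1.985×10²¹/6.022×10²³ = 0.003296 mol.
Photons absorbed: 0.183 × 0.003296 = 6.032×10⁻⁴ mol.
Product: Φ × n_abs = 0.335 × 6.032×10⁻⁴ = 2.021×10⁻⁴ mol.
As a count: 2.021×10⁻⁴ × 6.022×10²³ = 1.22×10²⁰.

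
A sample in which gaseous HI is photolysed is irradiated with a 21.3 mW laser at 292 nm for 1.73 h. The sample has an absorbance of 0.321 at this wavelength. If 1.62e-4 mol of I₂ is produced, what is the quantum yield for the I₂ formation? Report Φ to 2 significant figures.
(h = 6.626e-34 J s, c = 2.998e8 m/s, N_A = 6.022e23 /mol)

Photon energy at 292 nm: hc/λ = (6.626e-34)(2.998e8)/(292e-9) = 6.803e-19 J.
Energy delivered: (21.3 mW)(6228 s) = 132.7 J.
Photons incident: 132.7 / 6.803e-19 = 1.951e20, i.e. 1.951e20/6.022e23 = 3.240e-4 mol.
Fraction absorbed: 1 − 10^(−0.321) = 0.5225.
Photons absorbed: 0.5225 × 3.240e-4 = 1.693e-4 mol.
Φ = 1.62e-4 mol / 1.693e-4 mol photons = 0.96.

Φ = 0.96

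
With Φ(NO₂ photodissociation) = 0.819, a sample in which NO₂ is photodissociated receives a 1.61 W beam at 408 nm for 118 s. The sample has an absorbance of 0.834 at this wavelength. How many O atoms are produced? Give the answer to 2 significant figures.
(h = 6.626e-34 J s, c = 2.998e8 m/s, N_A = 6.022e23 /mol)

Photon energy at 408 nm: hc/λ = (6.626e-34)(2.998e8)/(408e-9) = 4.869e-19 J.
Energy delivered: (1.61 W)(118 s) = 190.0 J.
Photons incident: 190.0 / 4.869e-19 = 3.902e20, i.e. 3.902e20/6.022e23 = 6.480e-4 mol.
Fraction absorbed: 1 − 10^(−0.834) = 0.8534.
Photons absorbed: 0.8534 × 6.480e-4 = 5.530e-4 mol.
Product: Φ × n_abs = 0.819 × 5.530e-4 = 4.529e-4 mol.
As a count: 4.529e-4 × 6.022e23 = 2.7e20.

2.7e20 atoms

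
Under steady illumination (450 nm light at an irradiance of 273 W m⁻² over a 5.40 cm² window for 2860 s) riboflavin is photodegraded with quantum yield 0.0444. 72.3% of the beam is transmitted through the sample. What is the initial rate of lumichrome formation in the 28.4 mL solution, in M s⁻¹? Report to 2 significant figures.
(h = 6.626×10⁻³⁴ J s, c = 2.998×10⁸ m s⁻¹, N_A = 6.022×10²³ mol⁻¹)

Photon energy at 450 nm: hc/λ = (6.626×10⁻³⁴)(2.998×10⁸)/(450×10⁻⁹) = 4.414×10⁻¹⁹ J.
Energy delivered: (273 W m⁻²)(5.40×10⁻⁴ m²)(2860 s) = 421.6 J.
Photons incident: 421.6 / 4.414×10⁻¹⁹ = 9.551×10²⁰, i.e. 9.551×10²⁰/6.022×10²³ = 0.001586 mol.
Fraction absorbed: 1 − 72.3/100 = 0.2770.
Photons absorbed: 0.2770 × 0.001586 = 4.393×10⁻⁴ mol.
Product formed: 0.0444 × 4.393×10⁻⁴ = 1.950×10⁻⁵ mol.
Rate: 1.950×10⁻⁵ mol / (2860 s × 0.0284 L) = 2.4×10⁻⁷ M s⁻¹.

2.4×10⁻⁷ M s⁻¹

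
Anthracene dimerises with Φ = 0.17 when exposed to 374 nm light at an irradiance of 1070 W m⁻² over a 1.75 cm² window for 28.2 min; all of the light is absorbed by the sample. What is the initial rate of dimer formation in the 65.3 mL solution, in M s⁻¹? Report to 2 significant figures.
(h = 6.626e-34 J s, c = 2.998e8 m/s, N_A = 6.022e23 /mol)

Photon energy at 374 nm: hc/λ = (6.626e-34)(2.998e8)/(374e-9) = 5.311e-19 J.
Energy delivered: (1070 W m⁻²)(1.75e-4 m²)(1692 s) = 316.8 J.
Photons incident: 316.8 / 5.311e-19 = 5.965e20, i.e. 5.965e20/6.022e23 = 9.905e-4 mol.
Product formed: 0.17 × 9.905e-4 = 1.684e-4 mol.
Rate: 1.684e-4 mol / (1692 s × 0.0653 L) = 1.5e-6 M s⁻¹.

1.5e-6 M s⁻¹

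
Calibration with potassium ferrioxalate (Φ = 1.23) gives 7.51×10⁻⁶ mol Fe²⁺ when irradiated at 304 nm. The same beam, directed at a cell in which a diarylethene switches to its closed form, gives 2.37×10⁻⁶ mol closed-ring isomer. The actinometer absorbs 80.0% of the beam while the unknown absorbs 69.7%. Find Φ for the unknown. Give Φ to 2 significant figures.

Photons absorbed by the actinometer: 7.51×10⁻⁶ / 1.23 = 6.106×10⁻⁶ mol.
Incident flux: 6.106×10⁻⁶ / 0.800 = 7.632×10⁻⁶ einstein.
Absorbed by unknown: 0.697 × 7.632×10⁻⁶ = 5.320×10⁻⁶ mol.
Φ(unknown) = 2.37×10⁻⁶ / 5.320×10⁻⁶ = 0.45.

Φ = 0.45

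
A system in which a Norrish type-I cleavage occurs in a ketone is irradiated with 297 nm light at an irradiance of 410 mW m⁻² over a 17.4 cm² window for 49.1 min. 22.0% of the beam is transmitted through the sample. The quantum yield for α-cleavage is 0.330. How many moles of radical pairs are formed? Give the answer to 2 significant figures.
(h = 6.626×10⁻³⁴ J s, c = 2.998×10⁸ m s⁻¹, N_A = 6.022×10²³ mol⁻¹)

Photon energy at 297 nm: hc/λ = (6.626×10⁻³⁴)(2.998×10⁸)/(297×10⁻⁹) = 6.688×10⁻¹⁹ J.
Energy delivered: (410 mW m⁻²)(17.4×10⁻⁴ m²)(2946 s) = 2.102 J.
Photons incident: 2.102 / 6.688×10⁻¹⁹ = 3.143×10¹⁸, i.e. 3.143×10¹⁸/6.022×10²³ = 5.219×10⁻⁶ mol.
Fraction absorbed: 1 − 22.0/100 = 0.7800.
Photons absorbed: 0.7800 × 5.219×10⁻⁶ = 4.071×10⁻⁶ mol.
Product: Φ × n_abs = 0.330 × 4.071×10⁻⁶ = 1.343×10⁻⁶ mol.

1.3×10⁻⁶ mol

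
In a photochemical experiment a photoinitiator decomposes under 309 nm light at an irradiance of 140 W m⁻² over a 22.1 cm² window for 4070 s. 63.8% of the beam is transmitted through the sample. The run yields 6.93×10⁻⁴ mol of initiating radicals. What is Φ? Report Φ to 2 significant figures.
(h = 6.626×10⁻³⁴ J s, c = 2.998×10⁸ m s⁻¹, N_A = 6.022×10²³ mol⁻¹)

Photon energy at 309 nm: hc/λ = (6.626×10⁻³⁴)(2.998×10⁸)/(309×10⁻⁹) = 6.429×10⁻¹⁹ J.
Energy delivered: (140 W m⁻²)(22.1×10⁻⁴ m²)(4070 s) = 1259 J.
Photons incident: 1259 / 6.429×10⁻¹⁹ = 1.958×10²¹, i.e. 1.958×10²¹/6.022×10²³ = 0.003251 mol.
Fraction absorbed: 1 − 63.8/100 = 0.3620.
Photons absorbed: 0.3620 × 0.003251 = 0.001177 mol.
Φ = 6.93×10⁻⁴ mol / 0.001177 mol photons = 0.59.

Φ = 0.59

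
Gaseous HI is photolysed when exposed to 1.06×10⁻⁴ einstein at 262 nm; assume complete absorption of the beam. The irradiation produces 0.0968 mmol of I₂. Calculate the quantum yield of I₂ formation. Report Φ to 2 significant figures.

Product: 0.0968 mmol = 9.68×10⁻⁵ mol.
Φ = 9.68×10⁻⁵ mol / 1.06×10⁻⁴ mol photons = 0.91.

Φ = 0.91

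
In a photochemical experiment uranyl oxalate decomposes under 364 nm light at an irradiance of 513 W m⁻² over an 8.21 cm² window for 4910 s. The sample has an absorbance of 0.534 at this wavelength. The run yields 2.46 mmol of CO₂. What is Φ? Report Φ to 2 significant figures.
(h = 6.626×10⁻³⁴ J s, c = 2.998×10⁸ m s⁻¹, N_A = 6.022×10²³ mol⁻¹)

Φ = 0.55

Product: 2.46 mmol = 0.00246 mol.
Photon energy at 364 nm: hc/λ = (6.626×10⁻³⁴)(2.998×10⁸)/(364×10⁻⁹) = 5.457×10⁻¹⁹ J.
Energy delivered: (513 W m⁻²)(8.21×10⁻⁴ m²)(4910 s) = 2068 J.
Photons incident: 2068 / 5.457×10⁻¹⁹ = 3.790×10²¹, i.e. 3.790×10²¹/6.022×10²³ = 0.006294 mol.
Fraction absorbed: 1 − 10^(−0.534) = 0.7076.
Photons absorbed: 0.7076 × 0.006294 = 0.004454 mol.
Φ = 0.00246 mol / 0.004454 mol photons = 0.55.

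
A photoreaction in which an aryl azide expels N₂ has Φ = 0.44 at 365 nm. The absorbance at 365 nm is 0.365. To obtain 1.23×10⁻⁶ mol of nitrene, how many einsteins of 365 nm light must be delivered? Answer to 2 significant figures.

Photons that must be absorbed: 1.23×10⁻⁶ / 0.44 = 2.795×10⁻⁶ mol.
Fraction absorbed: 1 − 10^(−0.365) = 0.5685.
Incident photons needed: 2.795×10⁻⁶ / 0.5685 = 4.916×10⁻⁶ mol.

4.9×10⁻⁶ einstein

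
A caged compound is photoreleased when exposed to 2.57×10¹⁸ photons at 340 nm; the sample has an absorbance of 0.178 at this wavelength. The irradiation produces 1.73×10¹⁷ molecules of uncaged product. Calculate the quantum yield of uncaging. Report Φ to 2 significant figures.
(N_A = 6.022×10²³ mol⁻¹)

Product: 1.73×10¹⁷ / 6.022×10²³ = 2.873×10⁻⁷ mol.
Moles of photons: 2.57×10¹⁸ / 6.022×10²³ = 4.268×10⁻⁶ mol.
Fraction absorbed: 1 − 10^(−0.178) = 0.3363.
Photons absorbed: 0.3363 × 4.268×10⁻⁶ = 1.435×10⁻⁶ mol.
Φ = 2.873×10⁻⁷ mol / 1.435×10⁻⁶ mol photons = 0.20.

Φ = 0.20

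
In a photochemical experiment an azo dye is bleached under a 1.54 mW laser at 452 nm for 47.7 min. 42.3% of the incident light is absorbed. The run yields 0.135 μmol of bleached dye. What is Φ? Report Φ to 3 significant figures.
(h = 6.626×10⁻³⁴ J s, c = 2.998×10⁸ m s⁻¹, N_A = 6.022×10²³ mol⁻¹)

Φ = 0.0192

Product: 0.135 μmol = 1.35×10⁻⁷ mol.
Photon energy at 452 nm: hc/λ = (6.626×10⁻³⁴)(2.998×10⁸)/(452×10⁻⁹) = 4.395×10⁻¹⁹ J.
Energy delivered: (1.54 mW)(2862 s) = 4.407 J.
Photons incident: 4.407 / 4.395×10⁻¹⁹ = 1.003×10¹⁹, i.e. 1.003×10¹⁹/6.022×10²³ = 1.666×10⁻⁵ mol.
Photons absorbed: 0.423 × 1.666×10⁻⁵ = 7.047×10⁻⁶ mol.
Φ = 1.35×10⁻⁷ mol / 7.047×10⁻⁶ mol photons = 0.0192.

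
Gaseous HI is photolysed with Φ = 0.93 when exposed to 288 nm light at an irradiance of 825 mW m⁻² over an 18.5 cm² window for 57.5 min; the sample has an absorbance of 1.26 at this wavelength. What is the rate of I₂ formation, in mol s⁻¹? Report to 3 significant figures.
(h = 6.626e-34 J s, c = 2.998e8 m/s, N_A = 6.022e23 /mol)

3.23e-9 mol s⁻¹

Photon energy at 288 nm: hc/λ = (6.626e-34)(2.998e8)/(288e-9) = 6.897e-19 J.
Energy delivered: (825 mW m⁻²)(18.5e-4 m²)(3450 s) = 5.266 J.
Photons incident: 5.266 / 6.897e-19 = 7.635e18, i.e. 7.635e18/6.022e23 = 1.268e-5 mol.
Fraction absorbed: 1 − 10^(−1.26) = 0.9450.
Photons absorbed: 0.9450 × 1.268e-5 = 1.198e-5 mol.
Product formed: 0.93 × 1.198e-5 = 1.114e-5 mol.
Rate: 1.114e-5 / 3450 s = 3.23e-9 mol s⁻¹.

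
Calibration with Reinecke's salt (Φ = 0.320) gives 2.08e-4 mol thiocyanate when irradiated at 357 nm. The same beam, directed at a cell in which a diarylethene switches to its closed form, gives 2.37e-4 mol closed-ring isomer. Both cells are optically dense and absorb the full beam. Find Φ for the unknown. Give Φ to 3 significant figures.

Photons absorbed by the actinometer: 2.08e-4 / 0.320 = 6.500e-4 mol.
Φ(unknown) = 2.37e-4 / 6.500e-4 = 0.365.

Φ = 0.365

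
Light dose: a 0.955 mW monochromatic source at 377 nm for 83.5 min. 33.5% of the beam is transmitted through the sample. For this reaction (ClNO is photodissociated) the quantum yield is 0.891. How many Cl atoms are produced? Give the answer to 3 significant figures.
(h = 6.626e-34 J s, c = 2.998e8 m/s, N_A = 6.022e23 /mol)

5.38e18 atoms

Photon energy at 377 nm: hc/λ = (6.626e-34)(2.998e8)/(377e-9) = 5.269e-19 J.
Energy delivered: (0.955 mW)(5010 s) = 4.785 J.
Photons incident: 4.785 / 5.269e-19 = 9.081e18, i.e. 9.081e18/6.022e23 = 1.508e-5 mol.
Fraction absorbed: 1 − 33.5/100 = 0.6650.
Photons absorbed: 0.6650 × 1.508e-5 = 1.003e-5 mol.
Product: Φ × n_abs = 0.891 × 1.003e-5 = 8.937e-6 mol.
As a count: 8.937e-6 × 6.022e23 = 5.38e18.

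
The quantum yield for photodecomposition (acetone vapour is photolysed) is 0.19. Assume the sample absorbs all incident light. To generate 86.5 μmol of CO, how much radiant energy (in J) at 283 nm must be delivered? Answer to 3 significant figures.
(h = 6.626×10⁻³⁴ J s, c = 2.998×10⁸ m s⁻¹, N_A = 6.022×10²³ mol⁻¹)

192 J

Product: 86.5 μmol = 8.65×10⁻⁵ mol.
Photons that must be absorbed: 8.65×10⁻⁵ / 0.19 = 4.553×10⁻⁴ mol.
Photon energy: hc/λ = 7.019×10⁻¹⁹ J; per mole, 4.227×10⁵ J mol⁻¹.
Energy required: 4.553×10⁻⁴ × 4.227×10⁵ = 192 J.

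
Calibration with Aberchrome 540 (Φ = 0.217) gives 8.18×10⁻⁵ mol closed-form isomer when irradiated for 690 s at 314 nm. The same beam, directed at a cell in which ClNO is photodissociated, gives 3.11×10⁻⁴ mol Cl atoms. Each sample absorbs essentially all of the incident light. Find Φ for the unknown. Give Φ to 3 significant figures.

Φ = 0.825

Photons absorbed by the actinometer: 8.18×10⁻⁵ / 0.217 = 3.770×10⁻⁴ mol.
Φ(unknown) = 3.11×10⁻⁴ / 3.770×10⁻⁴ = 0.825.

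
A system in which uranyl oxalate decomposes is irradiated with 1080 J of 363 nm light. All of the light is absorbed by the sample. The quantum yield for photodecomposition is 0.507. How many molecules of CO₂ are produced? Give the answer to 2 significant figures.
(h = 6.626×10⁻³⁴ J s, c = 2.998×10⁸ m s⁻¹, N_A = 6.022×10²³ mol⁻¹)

Photon energy at 363 nm: hc/λ = (6.626×10⁻³⁴)(2.998×10⁸)/(363×10⁻⁹) = 5.472×10⁻¹⁹ J.
Photons incident: 1080 / 5.472×10⁻¹⁹ = 1.974×10²¹, i.e. 1.974×10²¹/6.022×10²³ = 0.003278 mol.
Product: Φ × n_abs = 0.507 × 0.003278 = 0.001662 mol.
As a count: 0.001662 × 6.022×10²³ = 1.0×10²¹.

1.0×10²¹ molecules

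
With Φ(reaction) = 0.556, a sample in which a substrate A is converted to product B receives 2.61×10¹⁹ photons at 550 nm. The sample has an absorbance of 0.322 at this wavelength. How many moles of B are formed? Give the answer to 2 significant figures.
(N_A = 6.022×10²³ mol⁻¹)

Moles of photons: 2.61×10¹⁹ / 6.022×10²³ = 4.334×10⁻⁵ mol.
Fraction absorbed: 1 − 10^(−0.322) = 0.5236.
Photons absorbed: 0.5236 × 4.334×10⁻⁵ = 2.269×10⁻⁵ mol.
Product: Φ × n_abs = 0.556 × 2.269×10⁻⁵ = 1.262×10⁻⁵ mol.

1.3×10⁻⁵ mol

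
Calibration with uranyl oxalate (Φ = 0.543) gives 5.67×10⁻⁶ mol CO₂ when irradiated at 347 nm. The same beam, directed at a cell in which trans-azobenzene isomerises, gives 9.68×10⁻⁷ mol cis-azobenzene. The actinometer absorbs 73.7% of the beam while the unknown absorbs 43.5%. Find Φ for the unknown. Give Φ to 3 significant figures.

Φ = 0.157

Photons absorbed by the actinometer: 5.67×10⁻⁶ / 0.543 = 1.044×10⁻⁵ mol.
Incident flux: 1.044×10⁻⁵ / 0.737 = 1.417×10⁻⁵ einstein.
Absorbed by unknown: 0.435 × 1.417×10⁻⁵ = 6.164×10⁻⁶ mol.
Φ(unknown) = 9.68×10⁻⁷ / 6.164×10⁻⁶ = 0.157.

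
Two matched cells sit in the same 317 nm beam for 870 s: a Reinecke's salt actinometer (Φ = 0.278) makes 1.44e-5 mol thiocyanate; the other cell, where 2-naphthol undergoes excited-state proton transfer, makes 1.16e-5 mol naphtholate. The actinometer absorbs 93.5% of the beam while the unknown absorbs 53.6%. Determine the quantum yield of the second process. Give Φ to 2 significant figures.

Φ = 0.39

Photons absorbed by the actinometer: 1.44e-5 / 0.278 = 5.180e-5 mol.
Incident flux: 5.180e-5 / 0.935 = 5.540e-5 einstein.
Absorbed by unknown: 0.536 × 5.540e-5 = 2.969e-5 mol.
Φ(unknown) = 1.16e-5 / 2.969e-5 = 0.39.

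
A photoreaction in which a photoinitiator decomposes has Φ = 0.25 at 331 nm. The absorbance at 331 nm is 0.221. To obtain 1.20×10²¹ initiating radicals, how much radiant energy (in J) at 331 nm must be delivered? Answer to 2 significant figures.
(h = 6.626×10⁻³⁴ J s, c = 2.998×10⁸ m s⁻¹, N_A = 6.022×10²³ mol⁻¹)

Product: 1.20×10²¹ / 6.022×10²³ = 0.001993 mol.
Photons that must be absorbed: 0.001993 / 0.25 = 0.007972 mol.
Fraction absorbed: 1 − 10^(−0.221) = 0.3988.
Incident photons needed: 0.007972 / 0.3988 = 0.01999 mol.
Photon energy: hc/λ = 6.001×10⁻¹⁹ J; per mole, 3.614×10⁵ J mol⁻¹.
Energy required: 0.01999 × 3.614×10⁵ = 7200 J.

7200 J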